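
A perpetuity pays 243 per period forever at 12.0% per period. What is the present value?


PV = PMT / i
= 243 / 0.12
= 2025.0


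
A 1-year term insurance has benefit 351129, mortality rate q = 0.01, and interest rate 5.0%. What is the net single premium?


NSP = benefit * q * v
v = 1/(1+i) = 0.952381
NSP = 351129 * 0.01 * 0.952381
= 3344.0857


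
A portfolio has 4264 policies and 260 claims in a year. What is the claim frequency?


frequency = claims / policies
= 260 / 4264
= 0.061


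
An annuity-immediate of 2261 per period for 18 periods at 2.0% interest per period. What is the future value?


FV = PMT * ((1+i)^n - 1) / i
= 2261 * ((1.02)^18 - 1) / 0.02
= 2261 * (1.428246 - 1) / 0.02
= 48413.2383


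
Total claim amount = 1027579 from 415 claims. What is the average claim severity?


severity = total / number
= 1027579 / 415
= 2476.094


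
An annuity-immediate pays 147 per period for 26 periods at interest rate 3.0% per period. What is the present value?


PV = PMT * (1 - (1+i)^(-n)) / i
= 147 * (1 - (1+0.03)^(-26)) / 0.03
= 147 * (1 - 0.463695) / 0.03
= 147 * 17.876842
= 2627.8958


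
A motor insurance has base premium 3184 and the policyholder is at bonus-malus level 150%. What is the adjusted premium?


adjusted = base * BM_level / 100
= 3184 * 150 / 100
= 3184 * 1.5
= 4776.0


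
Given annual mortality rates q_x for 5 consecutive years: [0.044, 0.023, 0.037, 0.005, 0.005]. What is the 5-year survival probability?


p_k = 1 - q_k for each year
Survival = product of (1 - q_k)
= 0.956 * 0.977 * 0.963 * 0.995 * 0.995
= 0.8905


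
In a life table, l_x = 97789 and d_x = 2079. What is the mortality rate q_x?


q_x = d_x / l_x
= 2079 / 97789
= 0.0213


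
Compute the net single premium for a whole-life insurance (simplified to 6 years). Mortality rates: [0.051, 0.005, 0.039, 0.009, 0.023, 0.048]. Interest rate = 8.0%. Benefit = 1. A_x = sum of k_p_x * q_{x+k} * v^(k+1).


v = 0.925926
Year 0: k_p_x=1.0, q=0.051, term=0.047222
Year 1: k_p_x=0.949, q=0.005, term=0.004068
Year 2: k_p_x=0.944255, q=0.039, term=0.029234
Year 3: k_p_x=0.907429, q=0.009, term=0.006003
Year 4: k_p_x=0.899262, q=0.023, term=0.014077
Year 5: k_p_x=0.878579, q=0.048, term=0.026575
A_x = 0.1272


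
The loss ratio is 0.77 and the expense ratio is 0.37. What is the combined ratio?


Combined ratio = loss ratio + expense ratio
= 0.77 + 0.37
= 1.14


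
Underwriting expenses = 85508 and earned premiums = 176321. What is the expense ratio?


Expense ratio = expenses / premiums
= 85508 / 176321
= 0.485


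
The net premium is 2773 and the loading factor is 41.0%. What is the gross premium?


Gross = net * (1 + loading)
= 2773 * (1 + 0.41)
= 2773 * 1.41
= 3909.93


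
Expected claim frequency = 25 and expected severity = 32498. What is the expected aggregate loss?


E[S] = E[N] * E[X]
= 25 * 32498
= 812450


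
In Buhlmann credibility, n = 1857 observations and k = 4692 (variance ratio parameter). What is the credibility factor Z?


Z = n / (n + k)
= 1857 / (1857 + 4692)
= 1857 / 6549
= 0.2836


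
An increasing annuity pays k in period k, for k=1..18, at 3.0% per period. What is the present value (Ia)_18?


(Ia)_n = sum_{k=1}^{n} k * v^k, v = 1/(1+i)
v = 0.970874
Sum computed term by term:
(Ia)_18 = 119.7672


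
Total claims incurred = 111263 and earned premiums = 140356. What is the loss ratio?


Loss ratio = claims / premiums
= 111263 / 140356
= 0.7927


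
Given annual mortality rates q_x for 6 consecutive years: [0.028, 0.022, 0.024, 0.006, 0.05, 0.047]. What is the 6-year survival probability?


p_k = 1 - q_k for each year
Survival = product of (1 - q_k)
= 0.972 * 0.978 * 0.976 * 0.994 * 0.95 * 0.953
= 0.8349


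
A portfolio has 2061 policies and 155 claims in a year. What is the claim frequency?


frequency = claims / policies
= 155 / 2061
= 0.0752


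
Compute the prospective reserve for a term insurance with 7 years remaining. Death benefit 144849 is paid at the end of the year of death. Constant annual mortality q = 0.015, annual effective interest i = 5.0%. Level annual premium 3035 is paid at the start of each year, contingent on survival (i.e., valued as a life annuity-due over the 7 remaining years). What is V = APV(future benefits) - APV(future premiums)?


v = 1/(1+i) = 0.952381
APV(future benefits) per unit = sum_{k=0}^{6} k_p_x * q * v^(k+1) = 0.08323
APV(future benefits) = 144849 * 0.08323 = 12055.836
Life annuity-due factor ä_{x:7} = sum_{k=0}^{6} k_p_x * v^k = 5.826126
APV(future premiums) = 3035 * 5.826126 = 17682.2923
V = 12055.836 - 17682.2923
= -5626.4563


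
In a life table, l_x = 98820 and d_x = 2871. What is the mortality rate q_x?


q_x = d_x / l_x
= 2871 / 98820
= 0.0291


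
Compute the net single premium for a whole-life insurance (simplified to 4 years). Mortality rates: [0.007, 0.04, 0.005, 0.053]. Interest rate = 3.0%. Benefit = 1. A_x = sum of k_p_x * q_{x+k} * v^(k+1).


v = 0.970874
Year 0: k_p_x=1.0, q=0.007, term=0.006796
Year 1: k_p_x=0.993, q=0.04, term=0.03744
Year 2: k_p_x=0.95328, q=0.005, term=0.004362
Year 3: k_p_x=0.948514, q=0.053, term=0.044665
A_x = 0.0933


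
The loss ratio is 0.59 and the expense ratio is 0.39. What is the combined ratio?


Combined ratio = loss ratio + expense ratio
= 0.59 + 0.39
= 0.98


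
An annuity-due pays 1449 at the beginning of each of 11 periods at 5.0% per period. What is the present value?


PV_due = PMT * (1-(1+i)^(-n))/i * (1+i)
PV_immediate = 12035.9942
PV_due = 12035.9942 * 1.05
= 12637.7939


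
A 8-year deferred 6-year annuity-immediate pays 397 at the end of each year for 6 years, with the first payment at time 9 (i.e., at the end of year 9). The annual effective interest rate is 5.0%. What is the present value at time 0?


PV at time 8 of the 6-year annuity-immediate:
a_n = 397 * (1-(1+0.05)^(-6))/0.05 = 2015.0498
Discount back 8 years to time 0:
PV = 2015.0498 * (1+0.05)^(-8)
= 2015.0498 * 0.676839
= 1363.865


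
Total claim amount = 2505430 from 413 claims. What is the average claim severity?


severity = total / number
= 2505430 / 413
= 6066.4165


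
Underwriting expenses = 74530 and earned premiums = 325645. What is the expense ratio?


Expense ratio = expenses / premiums
= 74530 / 325645
= 0.2289


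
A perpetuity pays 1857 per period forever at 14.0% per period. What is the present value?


PV = PMT / i
= 1857 / 0.14
= 13264.2857


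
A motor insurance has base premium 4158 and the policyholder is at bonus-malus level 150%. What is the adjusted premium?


adjusted = base * BM_level / 100
= 4158 * 150 / 100
= 4158 * 1.5
= 6237.0


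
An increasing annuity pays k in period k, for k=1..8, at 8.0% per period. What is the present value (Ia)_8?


(Ia)_n = sum_{k=1}^{n} k * v^k, v = 1/(1+i)
v = 0.925926
Sum computed term by term:
(Ia)_8 = 23.5527


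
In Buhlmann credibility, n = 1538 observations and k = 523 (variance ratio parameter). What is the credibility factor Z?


Z = n / (n + k)
= 1538 / (1538 + 523)
= 1538 / 2061
= 0.7462


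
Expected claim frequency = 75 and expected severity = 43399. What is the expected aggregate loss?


E[S] = E[N] * E[X]
= 75 * 43399
= 3.2549e+06


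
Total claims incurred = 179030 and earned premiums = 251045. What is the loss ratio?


Loss ratio = claims / premiums
= 179030 / 251045
= 0.7131


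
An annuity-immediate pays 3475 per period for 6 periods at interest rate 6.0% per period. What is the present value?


PV = PMT * (1 - (1+i)^(-n)) / i
= 3475 * (1 - (1+0.06)^(-6)) / 0.06
= 3475 * (1 - 0.704961) / 0.06
= 3475 * 4.917324
= 17087.702


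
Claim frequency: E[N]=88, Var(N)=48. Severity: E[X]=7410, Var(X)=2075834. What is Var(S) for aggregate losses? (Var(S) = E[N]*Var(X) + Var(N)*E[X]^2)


Var(S) = E[N]*Var(X) + Var(N)*E[X]^2
= 88*2075834 + 48*7410^2
= 182673392 + 2635588800
= 2.8183e+09


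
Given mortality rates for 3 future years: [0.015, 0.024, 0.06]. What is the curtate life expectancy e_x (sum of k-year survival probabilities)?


e_x = sum_{k=1}^{n} k_p_x
k_p_x values:
  1_p_x = 0.985
  2_p_x = 0.96136
  3_p_x = 0.903678
e_x = 2.85


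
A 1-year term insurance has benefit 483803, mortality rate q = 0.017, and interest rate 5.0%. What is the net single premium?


NSP = benefit * q * v
v = 1/(1+i) = 0.952381
NSP = 483803 * 0.017 * 0.952381
= 7833.001


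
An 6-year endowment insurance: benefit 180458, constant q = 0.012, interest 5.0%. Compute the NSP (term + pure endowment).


Term component = 10685.1805
Pure endowment = 6_p_x * v^6 * benefit = 0.930126 * 0.746215 * 180458 = 125251.2339
NSP = 135936.4144


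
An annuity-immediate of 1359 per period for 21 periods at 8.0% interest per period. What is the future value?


FV = PMT * ((1+i)^n - 1) / i
= 1359 * ((1.08)^21 - 1) / 0.08
= 1359 * (5.033834 - 1) / 0.08
= 68524.7502


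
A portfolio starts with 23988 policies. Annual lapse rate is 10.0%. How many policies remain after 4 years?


remaining = initial * (1 - lapse)^years
= 23988 * (1 - 0.1)^4
= 23988 * 0.6561
= 15738.5268


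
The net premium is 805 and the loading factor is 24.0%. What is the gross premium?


Gross = net * (1 + loading)
= 805 * (1 + 0.24)
= 805 * 1.24
= 998.2


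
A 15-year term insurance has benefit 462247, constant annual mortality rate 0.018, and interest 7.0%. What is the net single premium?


NSP = benefit * sum_{k=0}^{n-1} k_p_x * q * v^(k+1)
With constant q=0.018, v=0.934579
Sum = 0.14809
NSP = 462247 * 0.14809
= 68454.1837


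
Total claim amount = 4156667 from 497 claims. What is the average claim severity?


severity = total / number
= 4156667 / 497
= 8363.5151


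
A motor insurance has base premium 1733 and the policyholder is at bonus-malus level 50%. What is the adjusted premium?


adjusted = base * BM_level / 100
= 1733 * 50 / 100
= 1733 * 0.5
= 866.5


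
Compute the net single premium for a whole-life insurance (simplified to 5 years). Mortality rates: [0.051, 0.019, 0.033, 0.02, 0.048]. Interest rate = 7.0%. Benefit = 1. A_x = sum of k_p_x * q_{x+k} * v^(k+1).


v = 0.934579
Year 0: k_p_x=1.0, q=0.051, term=0.047664
Year 1: k_p_x=0.949, q=0.019, term=0.015749
Year 2: k_p_x=0.930969, q=0.033, term=0.025078
Year 3: k_p_x=0.900247, q=0.02, term=0.013736
Year 4: k_p_x=0.882242, q=0.048, term=0.030193
A_x = 0.1324


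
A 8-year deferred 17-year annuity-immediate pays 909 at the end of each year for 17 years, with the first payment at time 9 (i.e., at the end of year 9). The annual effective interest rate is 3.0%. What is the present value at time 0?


PV at time 8 of the 17-year annuity-immediate:
a_n = 909 * (1-(1+0.03)^(-17))/0.03 = 11968.0017
Discount back 8 years to time 0:
PV = 11968.0017 * (1+0.03)^(-8)
= 11968.0017 * 0.789409
= 9447.6511


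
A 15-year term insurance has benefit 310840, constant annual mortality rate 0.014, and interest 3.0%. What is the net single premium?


NSP = benefit * sum_{k=0}^{n-1} k_p_x * q * v^(k+1)
With constant q=0.014, v=0.970874
Sum = 0.152883
NSP = 310840 * 0.152883
= 47522.0376


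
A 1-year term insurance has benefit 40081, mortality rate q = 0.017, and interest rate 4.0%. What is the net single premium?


NSP = benefit * q * v
v = 1/(1+i) = 0.961538
NSP = 40081 * 0.017 * 0.961538
= 655.1702


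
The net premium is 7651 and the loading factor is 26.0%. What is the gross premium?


Gross = net * (1 + loading)
= 7651 * (1 + 0.26)
= 7651 * 1.26
= 9640.26


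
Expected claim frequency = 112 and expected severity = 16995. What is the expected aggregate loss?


E[S] = E[N] * E[X]
= 112 * 16995
= 1.9034e+06


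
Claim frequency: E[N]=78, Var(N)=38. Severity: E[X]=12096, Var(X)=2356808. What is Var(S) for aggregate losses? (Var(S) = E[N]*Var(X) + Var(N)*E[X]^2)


Var(S) = E[N]*Var(X) + Var(N)*E[X]^2
= 78*2356808 + 38*12096^2
= 183831024 + 5559902208
= 5.7437e+09


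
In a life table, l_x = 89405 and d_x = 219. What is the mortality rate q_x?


q_x = d_x / l_x
= 219 / 89405
= 0.0024


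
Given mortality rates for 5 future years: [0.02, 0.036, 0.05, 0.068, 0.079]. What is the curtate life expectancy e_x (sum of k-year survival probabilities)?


e_x = sum_{k=1}^{n} k_p_x
k_p_x values:
  1_p_x = 0.98
  2_p_x = 0.94472
  3_p_x = 0.897484
  4_p_x = 0.836455
  5_p_x = 0.770375
e_x = 4.429


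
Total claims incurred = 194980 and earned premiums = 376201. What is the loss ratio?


Loss ratio = claims / premiums
= 194980 / 376201
= 0.5183


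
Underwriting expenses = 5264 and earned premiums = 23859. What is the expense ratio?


Expense ratio = expenses / premiums
= 5264 / 23859
= 0.2206


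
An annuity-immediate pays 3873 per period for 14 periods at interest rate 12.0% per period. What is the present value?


PV = PMT * (1 - (1+i)^(-n)) / i
= 3873 * (1 - (1+0.12)^(-14)) / 0.12
= 3873 * (1 - 0.20462) / 0.12
= 3873 * 6.628168
= 25670.8955


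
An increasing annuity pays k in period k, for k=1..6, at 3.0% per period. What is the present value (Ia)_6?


(Ia)_n = sum_{k=1}^{n} k * v^k, v = 1/(1+i)
v = 0.970874
Sum computed term by term:
(Ia)_6 = 18.4934


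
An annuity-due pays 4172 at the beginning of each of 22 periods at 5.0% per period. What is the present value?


PV_due = PMT * (1-(1+i)^(-n))/i * (1+i)
PV_immediate = 54916.0468
PV_due = 54916.0468 * 1.05
= 57661.8491


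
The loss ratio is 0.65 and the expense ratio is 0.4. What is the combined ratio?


Combined ratio = loss ratio + expense ratio
= 0.65 + 0.4
= 1.05


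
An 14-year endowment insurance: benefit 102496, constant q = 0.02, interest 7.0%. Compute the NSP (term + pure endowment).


Term component = 16119.766
Pure endowment = 14_p_x * v^14 * benefit = 0.753642 * 0.387817 * 102496 = 29957.0531
NSP = 46076.8191


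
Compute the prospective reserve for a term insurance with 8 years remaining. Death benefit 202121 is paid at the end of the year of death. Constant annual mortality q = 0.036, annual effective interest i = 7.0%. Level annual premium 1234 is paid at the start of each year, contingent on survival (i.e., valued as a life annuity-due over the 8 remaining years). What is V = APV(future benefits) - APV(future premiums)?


v = 1/(1+i) = 0.934579
APV(future benefits) per unit = sum_{k=0}^{7} k_p_x * q * v^(k+1) = 0.192207
APV(future benefits) = 202121 * 0.192207 = 38849.1315
Life annuity-due factor ä_{x:8} = sum_{k=0}^{7} k_p_x * v^k = 5.712828
APV(future premiums) = 1234 * 5.712828 = 7049.6298
V = 38849.1315 - 7049.6298
= 31799.5017


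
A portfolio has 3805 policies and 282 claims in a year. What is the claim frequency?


frequency = claims / policies
= 282 / 3805
= 0.0741


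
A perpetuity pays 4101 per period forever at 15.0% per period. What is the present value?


PV = PMT / i
= 4101 / 0.15
= 27340.0


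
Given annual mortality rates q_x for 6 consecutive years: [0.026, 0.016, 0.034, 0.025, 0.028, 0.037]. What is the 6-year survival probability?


p_k = 1 - q_k for each year
Survival = product of (1 - q_k)
= 0.974 * 0.984 * 0.966 * 0.975 * 0.972 * 0.963
= 0.8449


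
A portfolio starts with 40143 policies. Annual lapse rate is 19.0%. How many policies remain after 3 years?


remaining = initial * (1 - lapse)^years
= 40143 * (1 - 0.19)^3
= 40143 * 0.531441
= 21333.6361


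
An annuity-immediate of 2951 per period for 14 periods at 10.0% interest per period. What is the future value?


FV = PMT * ((1+i)^n - 1) / i
= 2951 * ((1.1)^14 - 1) / 0.1
= 2951 * (3.797498 - 1) / 0.1
= 82554.1759


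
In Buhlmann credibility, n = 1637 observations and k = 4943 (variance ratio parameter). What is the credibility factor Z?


Z = n / (n + k)
= 1637 / (1637 + 4943)
= 1637 / 6580
= 0.2488


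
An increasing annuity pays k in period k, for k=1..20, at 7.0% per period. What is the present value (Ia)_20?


(Ia)_n = sum_{k=1}^{n} k * v^k, v = 1/(1+i)
v = 0.934579
Sum computed term by term:
(Ia)_20 = 88.1031


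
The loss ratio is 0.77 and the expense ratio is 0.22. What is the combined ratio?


Combined ratio = loss ratio + expense ratio
= 0.77 + 0.22
= 0.99


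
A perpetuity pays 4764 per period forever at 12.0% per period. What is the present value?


PV = PMT / i
= 4764 / 0.12
= 39700.0


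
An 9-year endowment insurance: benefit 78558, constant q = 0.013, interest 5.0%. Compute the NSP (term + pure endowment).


Term component = 6921.9169
Pure endowment = 9_p_x * v^9 * benefit = 0.888903 * 0.644609 * 78558 = 45013.3257
NSP = 51935.2426


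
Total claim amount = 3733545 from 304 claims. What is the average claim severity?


severity = total / number
= 3733545 / 304
= 12281.398


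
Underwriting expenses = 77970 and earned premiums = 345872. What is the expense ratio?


Expense ratio = expenses / premiums
= 77970 / 345872
= 0.2254


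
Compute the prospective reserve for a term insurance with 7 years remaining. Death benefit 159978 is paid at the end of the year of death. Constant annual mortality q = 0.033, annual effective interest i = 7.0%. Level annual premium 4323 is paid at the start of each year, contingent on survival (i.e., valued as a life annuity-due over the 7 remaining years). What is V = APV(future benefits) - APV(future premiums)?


v = 1/(1+i) = 0.934579
APV(future benefits) per unit = sum_{k=0}^{6} k_p_x * q * v^(k+1) = 0.162636
APV(future benefits) = 159978 * 0.162636 = 26018.1963
Life annuity-due factor ä_{x:7} = sum_{k=0}^{6} k_p_x * v^k = 5.273352
APV(future premiums) = 4323 * 5.273352 = 22796.7007
V = 26018.1963 - 22796.7007
= 3221.4957


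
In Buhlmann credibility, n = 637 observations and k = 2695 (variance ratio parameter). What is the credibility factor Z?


Z = n / (n + k)
= 637 / (637 + 2695)
= 637 / 3332
= 0.1912


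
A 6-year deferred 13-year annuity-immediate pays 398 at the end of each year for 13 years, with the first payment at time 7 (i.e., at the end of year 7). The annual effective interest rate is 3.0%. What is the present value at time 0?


PV at time 6 of the 13-year annuity-immediate:
a_n = 398 * (1-(1+0.03)^(-13))/0.03 = 4232.7122
Discount back 6 years to time 0:
PV = 4232.7122 * (1+0.03)^(-6)
= 4232.7122 * 0.837484
= 3544.8298


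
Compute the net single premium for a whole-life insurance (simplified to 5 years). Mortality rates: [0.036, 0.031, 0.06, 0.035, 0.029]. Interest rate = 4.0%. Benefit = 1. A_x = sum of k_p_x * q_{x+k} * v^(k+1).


v = 0.961538
Year 0: k_p_x=1.0, q=0.036, term=0.034615
Year 1: k_p_x=0.964, q=0.031, term=0.027629
Year 2: k_p_x=0.934116, q=0.06, term=0.049826
Year 3: k_p_x=0.878069, q=0.035, term=0.02627
Year 4: k_p_x=0.847337, q=0.029, term=0.020197
A_x = 0.1585


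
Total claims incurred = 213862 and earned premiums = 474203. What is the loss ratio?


Loss ratio = claims / premiums
= 213862 / 474203
= 0.451


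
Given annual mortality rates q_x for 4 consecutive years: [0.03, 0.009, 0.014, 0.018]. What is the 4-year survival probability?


p_k = 1 - q_k for each year
Survival = product of (1 - q_k)
= 0.97 * 0.991 * 0.986 * 0.982
= 0.9308


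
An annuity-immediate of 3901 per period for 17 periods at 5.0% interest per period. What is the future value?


FV = PMT * ((1+i)^n - 1) / i
= 3901 * ((1.05)^17 - 1) / 0.05
= 3901 * (2.292018 - 1) / 0.05
= 100803.2692


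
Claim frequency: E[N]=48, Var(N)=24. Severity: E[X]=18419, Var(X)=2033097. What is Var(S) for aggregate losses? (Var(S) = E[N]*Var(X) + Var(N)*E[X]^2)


Var(S) = E[N]*Var(X) + Var(N)*E[X]^2
= 48*2033097 + 24*18419^2
= 97588656 + 8142229464
= 8.2398e+09


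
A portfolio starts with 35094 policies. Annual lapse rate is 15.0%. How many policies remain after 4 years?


remaining = initial * (1 - lapse)^years
= 35094 * (1 - 0.15)^4
= 35094 * 0.522006
= 18319.2873


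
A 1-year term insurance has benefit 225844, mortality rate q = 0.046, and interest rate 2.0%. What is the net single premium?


NSP = benefit * q * v
v = 1/(1+i) = 0.980392
NSP = 225844 * 0.046 * 0.980392
= 10185.1216


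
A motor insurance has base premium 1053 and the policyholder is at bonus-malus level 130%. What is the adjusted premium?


adjusted = base * BM_level / 100
= 1053 * 130 / 100
= 1053 * 1.3
= 1368.9


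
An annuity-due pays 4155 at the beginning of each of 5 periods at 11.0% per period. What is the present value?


PV_due = PMT * (1-(1+i)^(-n))/i * (1+i)
PV_immediate = 15356.4521
PV_due = 15356.4521 * 1.11
= 17045.6618


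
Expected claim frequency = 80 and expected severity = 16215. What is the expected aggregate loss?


E[S] = E[N] * E[X]
= 80 * 16215
= 1.2972e+06


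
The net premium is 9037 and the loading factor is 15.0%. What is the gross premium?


Gross = net * (1 + loading)
= 9037 * (1 + 0.15)
= 9037 * 1.15
= 10392.55


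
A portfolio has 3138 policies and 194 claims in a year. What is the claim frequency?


frequency = claims / policies
= 194 / 3138
= 0.0618


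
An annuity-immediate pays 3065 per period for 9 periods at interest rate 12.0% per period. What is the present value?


PV = PMT * (1 - (1+i)^(-n)) / i
= 3065 * (1 - (1+0.12)^(-9)) / 0.12
= 3065 * (1 - 0.36061) / 0.12
= 3065 * 5.32825
= 16331.0856


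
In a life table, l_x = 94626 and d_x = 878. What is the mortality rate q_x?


q_x = d_x / l_x
= 878 / 94626
= 0.0093


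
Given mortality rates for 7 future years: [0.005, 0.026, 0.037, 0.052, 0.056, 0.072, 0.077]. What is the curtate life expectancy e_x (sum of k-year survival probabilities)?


e_x = sum_{k=1}^{n} k_p_x
k_p_x values:
  1_p_x = 0.995
  2_p_x = 0.96913
  3_p_x = 0.933272
  4_p_x = 0.884742
  5_p_x = 0.835196
  6_p_x = 0.775062
  7_p_x = 0.715383
e_x = 6.1078


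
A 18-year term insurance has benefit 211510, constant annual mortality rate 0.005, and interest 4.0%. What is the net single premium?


NSP = benefit * sum_{k=0}^{n-1} k_p_x * q * v^(k+1)
With constant q=0.005, v=0.961538
Sum = 0.060996
NSP = 211510 * 0.060996
= 12901.1629


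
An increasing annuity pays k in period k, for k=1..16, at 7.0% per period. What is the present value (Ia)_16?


(Ia)_n = sum_{k=1}^{n} k * v^k, v = 1/(1+i)
v = 0.934579
Sum computed term by term:
(Ia)_16 = 66.9737


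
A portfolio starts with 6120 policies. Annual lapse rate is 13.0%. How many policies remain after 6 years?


remaining = initial * (1 - lapse)^years
= 6120 * (1 - 0.13)^6
= 6120 * 0.433626
= 2653.7924


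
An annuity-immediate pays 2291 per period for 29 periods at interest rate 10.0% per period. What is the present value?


PV = PMT * (1 - (1+i)^(-n)) / i
= 2291 * (1 - (1+0.1)^(-29)) / 0.1
= 2291 * (1 - 0.063039) / 0.1
= 2291 * 9.369606
= 21465.7671


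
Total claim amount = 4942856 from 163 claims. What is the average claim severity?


severity = total / number
= 4942856 / 163
= 30324.2699


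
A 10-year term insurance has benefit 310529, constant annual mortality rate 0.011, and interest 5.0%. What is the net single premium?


NSP = benefit * sum_{k=0}^{n-1} k_p_x * q * v^(k+1)
With constant q=0.011, v=0.952381
Sum = 0.081214
NSP = 310529 * 0.081214
= 25219.4194


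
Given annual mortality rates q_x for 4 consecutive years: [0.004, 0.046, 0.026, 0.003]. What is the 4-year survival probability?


p_k = 1 - q_k for each year
Survival = product of (1 - q_k)
= 0.996 * 0.954 * 0.974 * 0.997
= 0.9227


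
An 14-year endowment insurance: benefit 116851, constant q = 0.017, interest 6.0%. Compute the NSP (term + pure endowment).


Term component = 16822.791
Pure endowment = 14_p_x * v^14 * benefit = 0.786592 * 0.442301 * 116851 = 40653.6524
NSP = 57476.4434


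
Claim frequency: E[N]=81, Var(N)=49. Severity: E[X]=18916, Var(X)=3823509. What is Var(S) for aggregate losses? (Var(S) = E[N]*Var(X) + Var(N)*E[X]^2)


Var(S) = E[N]*Var(X) + Var(N)*E[X]^2
= 81*3823509 + 49*18916^2
= 309704229 + 17532937744
= 1.7843e+10


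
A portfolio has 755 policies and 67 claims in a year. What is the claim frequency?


frequency = claims / policies
= 67 / 755
= 0.0887


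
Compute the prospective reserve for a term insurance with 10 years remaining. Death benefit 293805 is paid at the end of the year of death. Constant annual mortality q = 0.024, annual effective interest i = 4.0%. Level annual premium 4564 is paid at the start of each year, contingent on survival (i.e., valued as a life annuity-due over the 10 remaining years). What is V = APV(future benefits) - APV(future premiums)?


v = 1/(1+i) = 0.961538
APV(future benefits) per unit = sum_{k=0}^{9} k_p_x * q * v^(k+1) = 0.176301
APV(future benefits) = 293805 * 0.176301 = 51798.0656
Life annuity-due factor ä_{x:10} = sum_{k=0}^{9} k_p_x * v^k = 7.639703
APV(future premiums) = 4564 * 7.639703 = 34867.603
V = 51798.0656 - 34867.603
= 16930.4626


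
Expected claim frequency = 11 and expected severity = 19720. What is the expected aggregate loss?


E[S] = E[N] * E[X]
= 11 * 19720
= 216920


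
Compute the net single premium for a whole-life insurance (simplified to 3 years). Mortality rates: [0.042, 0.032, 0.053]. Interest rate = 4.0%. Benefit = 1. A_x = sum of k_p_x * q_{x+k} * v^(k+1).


v = 0.961538
Year 0: k_p_x=1.0, q=0.042, term=0.040385
Year 1: k_p_x=0.958, q=0.032, term=0.028343
Year 2: k_p_x=0.927344, q=0.053, term=0.043693
A_x = 0.1124


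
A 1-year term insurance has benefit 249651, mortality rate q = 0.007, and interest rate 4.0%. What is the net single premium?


NSP = benefit * q * v
v = 1/(1+i) = 0.961538
NSP = 249651 * 0.007 * 0.961538
= 1680.3433


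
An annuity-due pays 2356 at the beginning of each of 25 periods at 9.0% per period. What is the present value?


PV_due = PMT * (1-(1+i)^(-n))/i * (1+i)
PV_immediate = 23141.9975
PV_due = 23141.9975 * 1.09
= 25224.7773


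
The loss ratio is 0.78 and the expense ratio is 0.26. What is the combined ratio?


Combined ratio = loss ratio + expense ratio
= 0.78 + 0.26
= 1.04


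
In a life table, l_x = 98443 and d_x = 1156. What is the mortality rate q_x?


q_x = d_x / l_x
= 1156 / 98443
= 0.0117


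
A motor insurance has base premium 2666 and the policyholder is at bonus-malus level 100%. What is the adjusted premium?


adjusted = base * BM_level / 100
= 2666 * 100 / 100
= 2666 * 1.0
= 2666.0


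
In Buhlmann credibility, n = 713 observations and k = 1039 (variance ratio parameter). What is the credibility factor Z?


Z = n / (n + k)
= 713 / (713 + 1039)
= 713 / 1752
= 0.407


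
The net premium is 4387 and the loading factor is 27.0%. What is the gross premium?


Gross = net * (1 + loading)
= 4387 * (1 + 0.27)
= 4387 * 1.27
= 5571.49


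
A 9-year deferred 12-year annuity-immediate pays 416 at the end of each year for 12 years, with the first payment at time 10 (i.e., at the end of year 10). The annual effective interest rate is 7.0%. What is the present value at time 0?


PV at time 9 of the 12-year annuity-immediate:
a_n = 416 * (1-(1+0.07)^(-12))/0.07 = 3304.1575
Discount back 9 years to time 0:
PV = 3304.1575 * (1+0.07)^(-9)
= 3304.1575 * 0.543934
= 1797.2428


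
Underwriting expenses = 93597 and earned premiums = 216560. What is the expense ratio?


Expense ratio = expenses / premiums
= 93597 / 216560
= 0.4322


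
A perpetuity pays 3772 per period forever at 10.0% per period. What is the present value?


PV = PMT / i
= 3772 / 0.1
= 37720.0


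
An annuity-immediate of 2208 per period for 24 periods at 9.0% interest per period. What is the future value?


FV = PMT * ((1+i)^n - 1) / i
= 2208 * ((1.09)^24 - 1) / 0.09
= 2208 * (7.911083 - 1) / 0.09
= 169551.9072


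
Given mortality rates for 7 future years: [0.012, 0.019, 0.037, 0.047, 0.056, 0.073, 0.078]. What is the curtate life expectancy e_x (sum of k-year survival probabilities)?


e_x = sum_{k=1}^{n} k_p_x
k_p_x values:
  1_p_x = 0.988
  2_p_x = 0.969228
  3_p_x = 0.933367
  4_p_x = 0.889498
  5_p_x = 0.839686
  6_p_x = 0.778389
  7_p_x = 0.717675
e_x = 6.1158


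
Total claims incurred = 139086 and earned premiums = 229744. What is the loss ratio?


Loss ratio = claims / premiums
= 139086 / 229744
= 0.6054


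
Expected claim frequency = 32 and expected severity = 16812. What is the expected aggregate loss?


E[S] = E[N] * E[X]
= 32 * 16812
= 537984


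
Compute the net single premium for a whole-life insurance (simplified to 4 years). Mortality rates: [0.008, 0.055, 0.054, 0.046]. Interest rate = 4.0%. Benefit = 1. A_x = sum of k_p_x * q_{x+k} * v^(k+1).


v = 0.961538
Year 0: k_p_x=1.0, q=0.008, term=0.007692
Year 1: k_p_x=0.992, q=0.055, term=0.050444
Year 2: k_p_x=0.93744, q=0.054, term=0.045003
Year 3: k_p_x=0.886818, q=0.046, term=0.034871
A_x = 0.138


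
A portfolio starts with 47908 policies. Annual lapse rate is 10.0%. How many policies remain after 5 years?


remaining = initial * (1 - lapse)^years
= 47908 * (1 - 0.1)^5
= 47908 * 0.59049
= 28289.1949


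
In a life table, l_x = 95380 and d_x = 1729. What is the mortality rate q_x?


q_x = d_x / l_x
= 1729 / 95380
= 0.0181


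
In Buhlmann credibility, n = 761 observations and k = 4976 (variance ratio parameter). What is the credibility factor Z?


Z = n / (n + k)
= 761 / (761 + 4976)
= 761 / 5737
= 0.1326


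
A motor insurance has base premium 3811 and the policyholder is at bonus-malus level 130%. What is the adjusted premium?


adjusted = base * BM_level / 100
= 3811 * 130 / 100
= 3811 * 1.3
= 4954.3


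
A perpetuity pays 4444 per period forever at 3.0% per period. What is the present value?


PV = PMT / i
= 4444 / 0.03
= 148133.3333


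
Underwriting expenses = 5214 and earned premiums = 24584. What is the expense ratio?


Expense ratio = expenses / premiums
= 5214 / 24584
= 0.2121


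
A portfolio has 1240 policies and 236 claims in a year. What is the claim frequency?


frequency = claims / policies
= 236 / 1240
= 0.1903


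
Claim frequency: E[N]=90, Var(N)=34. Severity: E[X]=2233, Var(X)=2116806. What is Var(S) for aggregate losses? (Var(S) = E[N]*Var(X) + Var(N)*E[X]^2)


Var(S) = E[N]*Var(X) + Var(N)*E[X]^2
= 90*2116806 + 34*2233^2
= 190512540 + 169533826
= 3.6005e+08


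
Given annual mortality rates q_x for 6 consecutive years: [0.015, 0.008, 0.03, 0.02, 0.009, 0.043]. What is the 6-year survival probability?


p_k = 1 - q_k for each year
Survival = product of (1 - q_k)
= 0.985 * 0.992 * 0.97 * 0.98 * 0.991 * 0.957
= 0.8809


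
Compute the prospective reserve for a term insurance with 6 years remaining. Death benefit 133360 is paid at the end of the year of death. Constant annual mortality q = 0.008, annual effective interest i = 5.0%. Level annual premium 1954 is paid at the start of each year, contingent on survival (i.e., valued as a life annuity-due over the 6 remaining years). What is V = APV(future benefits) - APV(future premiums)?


v = 1/(1+i) = 0.952381
APV(future benefits) per unit = sum_{k=0}^{5} k_p_x * q * v^(k+1) = 0.039847
APV(future benefits) = 133360 * 0.039847 = 5314.0589
Life annuity-due factor ä_{x:6} = sum_{k=0}^{5} k_p_x * v^k = 5.229981
APV(future premiums) = 1954 * 5.229981 = 10219.3823
V = 5314.0589 - 10219.3823
= -4905.3234


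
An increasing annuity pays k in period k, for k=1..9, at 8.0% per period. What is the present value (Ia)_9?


(Ia)_n = sum_{k=1}^{n} k * v^k, v = 1/(1+i)
v = 0.925926
Sum computed term by term:
(Ia)_9 = 28.055


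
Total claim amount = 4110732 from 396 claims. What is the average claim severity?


severity = total / number
= 4110732 / 396
= 10380.6364


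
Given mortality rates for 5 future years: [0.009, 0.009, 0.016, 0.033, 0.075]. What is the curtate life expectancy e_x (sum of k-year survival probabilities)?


e_x = sum_{k=1}^{n} k_p_x
k_p_x values:
  1_p_x = 0.991
  2_p_x = 0.982081
  3_p_x = 0.966368
  4_p_x = 0.934478
  5_p_x = 0.864392
e_x = 4.7383


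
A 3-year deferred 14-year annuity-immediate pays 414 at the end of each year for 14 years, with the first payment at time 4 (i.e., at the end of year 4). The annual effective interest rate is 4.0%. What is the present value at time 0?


PV at time 3 of the 14-year annuity-immediate:
a_n = 414 * (1-(1+0.04)^(-14))/0.04 = 4373.1329
Discount back 3 years to time 0:
PV = 4373.1329 * (1+0.04)^(-3)
= 4373.1329 * 0.888996
= 3887.6992


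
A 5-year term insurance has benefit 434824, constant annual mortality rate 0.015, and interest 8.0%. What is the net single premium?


NSP = benefit * sum_{k=0}^{n-1} k_p_x * q * v^(k+1)
With constant q=0.015, v=0.925926
Sum = 0.058256
NSP = 434824 * 0.058256
= 25330.9258


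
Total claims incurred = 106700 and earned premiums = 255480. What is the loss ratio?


Loss ratio = claims / premiums
= 106700 / 255480
= 0.4176


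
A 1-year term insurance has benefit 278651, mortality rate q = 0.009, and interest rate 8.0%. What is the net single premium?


NSP = benefit * q * v
v = 1/(1+i) = 0.925926
NSP = 278651 * 0.009 * 0.925926
= 2322.0917


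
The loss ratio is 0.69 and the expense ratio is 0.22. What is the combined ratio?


Combined ratio = loss ratio + expense ratio
= 0.69 + 0.22
= 0.91


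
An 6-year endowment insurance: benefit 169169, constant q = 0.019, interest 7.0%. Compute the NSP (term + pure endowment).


Term component = 14666.2882
Pure endowment = 6_p_x * v^6 * benefit = 0.89128 * 0.666342 * 169169 = 100469.0187
NSP = 115135.3068


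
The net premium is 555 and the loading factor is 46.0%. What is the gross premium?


Gross = net * (1 + loading)
= 555 * (1 + 0.46)
= 555 * 1.46
= 810.3


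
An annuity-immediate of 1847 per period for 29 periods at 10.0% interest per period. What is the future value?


FV = PMT * ((1+i)^n - 1) / i
= 1847 * ((1.1)^29 - 1) / 0.1
= 1847 * (15.863093 - 1) / 0.1
= 274521.3272


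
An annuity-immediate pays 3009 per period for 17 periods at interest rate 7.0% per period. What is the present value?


PV = PMT * (1 - (1+i)^(-n)) / i
= 3009 * (1 - (1+0.07)^(-17)) / 0.07
= 3009 * (1 - 0.316574) / 0.07
= 3009 * 9.763223
= 29377.538


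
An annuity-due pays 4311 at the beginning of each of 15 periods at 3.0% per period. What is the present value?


PV_due = PMT * (1-(1+i)^(-n))/i * (1+i)
PV_immediate = 51464.4382
PV_due = 51464.4382 * 1.03
= 53008.3713


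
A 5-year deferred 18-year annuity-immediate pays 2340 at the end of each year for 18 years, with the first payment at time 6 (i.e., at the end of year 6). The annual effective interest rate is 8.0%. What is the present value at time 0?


PV at time 5 of the 18-year annuity-immediate:
a_n = 2340 * (1-(1+0.08)^(-18))/0.08 = 21930.2159
Discount back 5 years to time 0:
PV = 21930.2159 * (1+0.08)^(-5)
= 21930.2159 * 0.680583
= 14925.3364


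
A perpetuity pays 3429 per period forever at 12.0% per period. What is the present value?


PV = PMT / i
= 3429 / 0.12
= 28575.0


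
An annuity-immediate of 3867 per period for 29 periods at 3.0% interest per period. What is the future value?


FV = PMT * ((1+i)^n - 1) / i
= 3867 * ((1.03)^29 - 1) / 0.03
= 3867 * (2.356566 - 1) / 0.03
= 174861.2937


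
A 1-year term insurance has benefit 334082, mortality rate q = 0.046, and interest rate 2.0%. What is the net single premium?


NSP = benefit * q * v
v = 1/(1+i) = 0.980392
NSP = 334082 * 0.046 * 0.980392
= 15066.4431


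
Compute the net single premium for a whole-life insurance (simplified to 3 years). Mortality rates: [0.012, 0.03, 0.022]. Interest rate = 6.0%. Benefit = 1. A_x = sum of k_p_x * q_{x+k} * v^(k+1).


v = 0.943396
Year 0: k_p_x=1.0, q=0.012, term=0.011321
Year 1: k_p_x=0.988, q=0.03, term=0.026379
Year 2: k_p_x=0.95836, q=0.022, term=0.017702
A_x = 0.0554


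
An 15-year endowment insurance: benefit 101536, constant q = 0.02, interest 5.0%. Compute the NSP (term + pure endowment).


Term component = 18703.9649
Pure endowment = 15_p_x * v^15 * benefit = 0.738569 * 0.481017 * 101536 = 36072.1227
NSP = 54776.0877


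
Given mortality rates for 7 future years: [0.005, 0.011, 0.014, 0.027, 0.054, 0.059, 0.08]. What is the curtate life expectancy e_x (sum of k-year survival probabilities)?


e_x = sum_{k=1}^{n} k_p_x
k_p_x values:
  1_p_x = 0.995
  2_p_x = 0.984055
  3_p_x = 0.970278
  4_p_x = 0.944081
  5_p_x = 0.8931
  6_p_x = 0.840407
  7_p_x = 0.773175
e_x = 6.4001


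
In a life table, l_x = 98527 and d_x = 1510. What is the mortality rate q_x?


q_x = d_x / l_x
= 1510 / 98527
= 0.0153


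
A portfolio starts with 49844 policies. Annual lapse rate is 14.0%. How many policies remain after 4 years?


remaining = initial * (1 - lapse)^years
= 49844 * (1 - 0.14)^4
= 49844 * 0.547008
= 27265.0747


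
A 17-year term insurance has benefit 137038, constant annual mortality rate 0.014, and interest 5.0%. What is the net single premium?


NSP = benefit * sum_{k=0}^{n-1} k_p_x * q * v^(k+1)
With constant q=0.014, v=0.952381
Sum = 0.14365
NSP = 137038 * 0.14365
= 19685.5657


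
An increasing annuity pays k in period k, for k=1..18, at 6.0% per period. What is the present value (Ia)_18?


(Ia)_n = sum_{k=1}^{n} k * v^k, v = 1/(1+i)
v = 0.943396
Sum computed term by term:
(Ia)_18 = 86.1845


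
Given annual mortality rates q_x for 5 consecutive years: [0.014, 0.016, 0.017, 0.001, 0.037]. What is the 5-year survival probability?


p_k = 1 - q_k for each year
Survival = product of (1 - q_k)
= 0.986 * 0.984 * 0.983 * 0.999 * 0.963
= 0.9175


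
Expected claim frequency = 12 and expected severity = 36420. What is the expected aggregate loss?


E[S] = E[N] * E[X]
= 12 * 36420
= 437040


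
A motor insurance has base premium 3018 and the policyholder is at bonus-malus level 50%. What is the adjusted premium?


adjusted = base * BM_level / 100
= 3018 * 50 / 100
= 3018 * 0.5
= 1509.0


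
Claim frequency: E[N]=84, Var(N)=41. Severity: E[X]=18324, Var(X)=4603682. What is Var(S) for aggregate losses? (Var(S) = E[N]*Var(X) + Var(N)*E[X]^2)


Var(S) = E[N]*Var(X) + Var(N)*E[X]^2
= 84*4603682 + 41*18324^2
= 386709288 + 13766528016
= 1.4153e+10


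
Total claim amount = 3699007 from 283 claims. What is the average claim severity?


severity = total / number
= 3699007 / 283
= 13070.6961


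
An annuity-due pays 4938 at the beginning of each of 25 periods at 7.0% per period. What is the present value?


PV_due = PMT * (1-(1+i)^(-n))/i * (1+i)
PV_immediate = 57545.3937
PV_due = 57545.3937 * 1.07
= 61573.5713


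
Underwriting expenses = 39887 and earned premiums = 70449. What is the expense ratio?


Expense ratio = expenses / premiums
= 39887 / 70449
= 0.5662


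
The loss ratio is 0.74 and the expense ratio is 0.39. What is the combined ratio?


Combined ratio = loss ratio + expense ratio
= 0.74 + 0.39
= 1.13


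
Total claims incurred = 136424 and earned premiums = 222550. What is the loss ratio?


Loss ratio = claims / premiums
= 136424 / 222550
= 0.613


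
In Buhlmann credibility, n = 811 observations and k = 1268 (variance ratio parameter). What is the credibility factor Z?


Z = n / (n + k)
= 811 / (811 + 1268)
= 811 / 2079
= 0.3901


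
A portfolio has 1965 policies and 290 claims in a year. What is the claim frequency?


frequency = claims / policies
= 290 / 1965
= 0.1476


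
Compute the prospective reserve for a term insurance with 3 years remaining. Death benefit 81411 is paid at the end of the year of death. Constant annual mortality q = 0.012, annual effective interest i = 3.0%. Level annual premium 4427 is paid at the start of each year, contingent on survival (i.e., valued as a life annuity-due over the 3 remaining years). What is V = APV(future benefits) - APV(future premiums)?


v = 1/(1+i) = 0.970874
APV(future benefits) per unit = sum_{k=0}^{2} k_p_x * q * v^(k+1) = 0.033546
APV(future benefits) = 81411 * 0.033546 = 2730.9827
Life annuity-due factor ä_{x:3} = sum_{k=0}^{2} k_p_x * v^k = 2.879333
APV(future premiums) = 4427 * 2.879333 = 12746.8056
V = 2730.9827 - 12746.8056
= -10015.8229
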